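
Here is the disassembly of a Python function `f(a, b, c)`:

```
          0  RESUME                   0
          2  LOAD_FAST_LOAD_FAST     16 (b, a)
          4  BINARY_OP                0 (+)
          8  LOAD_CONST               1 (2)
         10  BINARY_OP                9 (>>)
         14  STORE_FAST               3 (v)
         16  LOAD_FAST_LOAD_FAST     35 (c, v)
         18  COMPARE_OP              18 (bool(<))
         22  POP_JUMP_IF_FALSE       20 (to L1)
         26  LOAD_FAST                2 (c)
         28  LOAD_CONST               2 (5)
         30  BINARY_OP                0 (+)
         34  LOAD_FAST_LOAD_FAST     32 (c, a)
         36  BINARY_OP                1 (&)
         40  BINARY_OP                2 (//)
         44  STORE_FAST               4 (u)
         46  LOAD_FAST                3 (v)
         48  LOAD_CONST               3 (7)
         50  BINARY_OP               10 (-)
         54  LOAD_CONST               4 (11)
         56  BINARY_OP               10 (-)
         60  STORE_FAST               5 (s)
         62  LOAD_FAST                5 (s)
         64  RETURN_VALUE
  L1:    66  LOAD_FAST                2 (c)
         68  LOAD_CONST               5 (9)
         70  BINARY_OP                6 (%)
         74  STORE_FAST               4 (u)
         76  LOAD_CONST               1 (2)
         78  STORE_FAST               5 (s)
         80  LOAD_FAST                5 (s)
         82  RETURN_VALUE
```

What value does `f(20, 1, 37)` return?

2

LOAD_FAST_LOAD_FAST b,a → push 1,20. Stack: [1, 20]
BINARY_OP + → 1 + 20 = 21. Stack: [21]
LOAD_CONST → push 2. Stack: [21, 2]
BINARY_OP >> → 21 >> 2 = 5. Stack: [5]
STORE_FAST v → v=5. Stack: []
LOAD_FAST_LOAD_FAST c,v → push 37,5. Stack: [37, 5]
COMPARE_OP bool(<) → 37 vs 5 = False. Stack: [False]
POP_JUMP_IF_FALSE → pop False; jump. Stack: []
LOAD_FAST c → push 37. Stack: [37]
LOAD_CONST → push 9. Stack: [37, 9]
BINARY_OP % → 37 % 9 = 1. Stack: [1]
STORE_FAST u → u=1. Stack: []
LOAD_CONST → push 2. Stack: [2]
STORE_FAST s → s=2. Stack: []
LOAD_FAST s → push 2. Stack: [2]
RETURN_VALUE → return 2.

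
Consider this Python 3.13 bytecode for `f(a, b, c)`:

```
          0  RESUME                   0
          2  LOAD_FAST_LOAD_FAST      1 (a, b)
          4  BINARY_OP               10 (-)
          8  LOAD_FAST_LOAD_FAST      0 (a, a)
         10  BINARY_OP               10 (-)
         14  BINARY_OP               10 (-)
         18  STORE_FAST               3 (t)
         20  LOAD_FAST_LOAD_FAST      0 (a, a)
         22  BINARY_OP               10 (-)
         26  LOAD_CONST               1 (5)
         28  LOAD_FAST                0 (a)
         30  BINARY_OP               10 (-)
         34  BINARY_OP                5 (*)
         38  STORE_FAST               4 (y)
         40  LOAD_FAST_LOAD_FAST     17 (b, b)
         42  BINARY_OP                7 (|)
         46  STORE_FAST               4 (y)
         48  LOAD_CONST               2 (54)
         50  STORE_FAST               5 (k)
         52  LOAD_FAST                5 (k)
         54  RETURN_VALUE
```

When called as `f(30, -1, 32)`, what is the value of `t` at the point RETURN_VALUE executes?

31

LOAD_FAST_LOAD_FAST a,b → push 30,-1. Stack: [30, -1]
BINARY_OP - → 30 - -1 = 31. Stack: [31]
LOAD_FAST_LOAD_FAST a,a → push 30,30. Stack: [31, 30, 30]
BINARY_OP - → 30 - 30 = 0. Stack: [31, 0]
BINARY_OP - → 31 - 0 = 31. Stack: [31]
STORE_FAST t → t=31. Stack: []
LOAD_FAST_LOAD_FAST a,a → push 30,30. Stack: [30, 30]
BINARY_OP - → 30 - 30 = 0. Stack: [0]
LOAD_CONST → push 5. Stack: [0, 5]
LOAD_FAST a → push 30. Stack: [0, 5, 30]
BINARY_OP - → 5 - 30 = -25. Stack: [0, -25]
BINARY_OP * → 0 * -25 = 0. Stack: [0]
STORE_FAST y → y=0. Stack: []
LOAD_FAST_LOAD_FAST b,b → push -1,-1. Stack: [-1, -1]
BINARY_OP | → -1 | -1 = -1. Stack: [-1]
STORE_FAST y → y=-1. Stack: []
LOAD_CONST → push 54. Stack: [54]
STORE_FAST k → k=54. Stack: []
LOAD_FAST k → push 54. Stack: [54]
RETURN_VALUE → return 54.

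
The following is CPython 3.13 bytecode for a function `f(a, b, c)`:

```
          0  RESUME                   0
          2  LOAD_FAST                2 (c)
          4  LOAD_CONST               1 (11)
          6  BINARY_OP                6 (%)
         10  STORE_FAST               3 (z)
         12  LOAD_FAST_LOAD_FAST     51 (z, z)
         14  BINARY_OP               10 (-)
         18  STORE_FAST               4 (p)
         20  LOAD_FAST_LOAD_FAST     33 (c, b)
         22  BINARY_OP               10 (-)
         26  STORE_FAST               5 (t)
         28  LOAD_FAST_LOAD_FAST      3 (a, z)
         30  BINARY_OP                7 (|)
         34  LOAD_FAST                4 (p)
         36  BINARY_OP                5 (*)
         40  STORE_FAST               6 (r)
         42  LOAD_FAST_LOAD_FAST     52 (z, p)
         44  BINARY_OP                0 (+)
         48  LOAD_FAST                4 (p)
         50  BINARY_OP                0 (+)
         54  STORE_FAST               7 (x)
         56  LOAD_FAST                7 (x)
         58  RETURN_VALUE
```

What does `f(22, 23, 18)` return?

7

LOAD_FAST c → push 18. Stack: [18]
LOAD_CONST → push 11. Stack: [18, 11]
BINARY_OP % → 18 % 11 = 7. Stack: [7]
STORE_FAST z → z=7. Stack: []
LOAD_FAST_LOAD_FAST z,z → push 7,7. Stack: [7, 7]
BINARY_OP - → 7 - 7 = 0. Stack: [0]
STORE_FAST p → p=0. Stack: []
LOAD_FAST_LOAD_FAST c,b → push 18,23. Stack: [18, 23]
BINARY_OP - → 18 - 23 = -5. Stack: [-5]
STORE_FAST t → t=-5. Stack: []
LOAD_FAST_LOAD_FAST a,z → push 22,7. Stack: [22, 7]
BINARY_OP | → 22 | 7 = 23. Stack: [23]
LOAD_FAST p → push 0. Stack: [23, 0]
BINARY_OP * → 23 * 0 = 0. Stack: [0]
STORE_FAST r → r=0. Stack: []
LOAD_FAST_LOAD_FAST z,p → push 7,0. Stack: [7, 0]
BINARY_OP + → 7 + 0 = 7. Stack: [7]
LOAD_FAST p → push 0. Stack: [7, 0]
BINARY_OP + → 7 + 0 = 7. Stack: [7]
STORE_FAST x → x=7. Stack: []
LOAD_FAST x → push 7. Stack: [7]
RETURN_VALUE → return 7.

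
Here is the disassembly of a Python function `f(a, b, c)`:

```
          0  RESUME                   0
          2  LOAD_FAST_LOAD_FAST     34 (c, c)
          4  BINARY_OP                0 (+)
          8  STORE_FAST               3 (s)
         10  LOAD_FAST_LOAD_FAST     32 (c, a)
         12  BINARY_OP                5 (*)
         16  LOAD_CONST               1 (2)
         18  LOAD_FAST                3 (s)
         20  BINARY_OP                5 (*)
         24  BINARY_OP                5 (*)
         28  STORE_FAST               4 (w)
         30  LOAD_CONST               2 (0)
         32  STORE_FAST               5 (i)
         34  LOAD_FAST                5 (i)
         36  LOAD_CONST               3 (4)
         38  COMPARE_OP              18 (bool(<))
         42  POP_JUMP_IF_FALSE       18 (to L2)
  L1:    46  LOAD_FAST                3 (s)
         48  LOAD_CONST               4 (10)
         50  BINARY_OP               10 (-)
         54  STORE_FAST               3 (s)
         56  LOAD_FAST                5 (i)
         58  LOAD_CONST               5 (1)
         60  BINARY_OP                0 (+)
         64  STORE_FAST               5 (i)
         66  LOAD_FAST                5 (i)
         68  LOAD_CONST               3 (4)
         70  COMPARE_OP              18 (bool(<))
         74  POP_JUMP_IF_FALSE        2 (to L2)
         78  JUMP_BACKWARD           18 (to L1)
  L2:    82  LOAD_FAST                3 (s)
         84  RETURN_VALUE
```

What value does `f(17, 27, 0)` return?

-40

LOAD_FAST_LOAD_FAST c,c → push 0,0. Stack: [0, 0]
BINARY_OP + → 0 + 0 = 0. Stack: [0]
STORE_FAST s → s=0. Stack: []
LOAD_FAST_LOAD_FAST c,a → push 0,17. Stack: [0, 17]
BINARY_OP * → 0 * 17 = 0. Stack: [0]
LOAD_CONST → push 2. Stack: [0, 2]
LOAD_FAST s → push 0. Stack: [0, 2, 0]
BINARY_OP * → 2 * 0 = 0. Stack: [0, 0]
BINARY_OP * → 0 * 0 = 0. Stack: [0]
STORE_FAST w → w=0. Stack: []
LOAD_CONST → push 0. Stack: [0]
STORE_FAST i → i=0. Stack: []
LOAD_FAST i → push 0. Stack: [0]
LOAD_CONST → push 4. Stack: [0, 4]
COMPARE_OP bool(<) → 0 vs 4 = True. Stack: [True]
POP_JUMP_IF_FALSE → pop True; no jump. Stack: []
LOAD_FAST s → push 0. Stack: [0]
LOAD_CONST → push 10. Stack: [0, 10]
BINARY_OP - → 0 - 10 = -10. Stack: [-10]
STORE_FAST s → s=-10. Stack: []
LOAD_FAST i → push 0. Stack: [0]
LOAD_CONST → push 1. Stack: [0, 1]
BINARY_OP + → 0 + 1 = 1. Stack: [1]
STORE_FAST i → i=1. Stack: []
LOAD_FAST i → push 1. Stack: [1]
LOAD_CONST → push 4. Stack: [1, 4]
COMPARE_OP bool(<) → 1 vs 4 = True. Stack: [True]
POP_JUMP_IF_FALSE → pop True; no jump. Stack: []
LOAD_FAST s → push -10. Stack: [-10]
LOAD_CONST → push 10. Stack: [-10, 10]
BINARY_OP - → -10 - 10 = -20. Stack: [-20]
STORE_FAST s → s=-20. Stack: []
LOAD_FAST i → push 1. Stack: [1]
LOAD_CONST → push 1. Stack: [1, 1]
BINARY_OP + → 1 + 1 = 2. Stack: [2]
STORE_FAST i → i=2. Stack: []
LOAD_FAST i → push 2. Stack: [2]
LOAD_CONST → push 4. Stack: [2, 4]
COMPARE_OP bool(<) → 2 vs 4 = True. Stack: [True]
POP_JUMP_IF_FALSE → pop True; no jump. Stack: []
LOAD_FAST s → push -20. Stack: [-20]
LOAD_CONST → push 10. Stack: [-20, 10]
BINARY_OP - → -20 - 10 = -30. Stack: [-30]
STORE_FAST s → s=-30. Stack: []
LOAD_FAST i → push 2. Stack: [2]
LOAD_CONST → push 1. Stack: [2, 1]
BINARY_OP + → 2 + 1 = 3. Stack: [3]
STORE_FAST i → i=3. Stack: []
LOAD_FAST i → push 3. Stack: [3]
LOAD_CONST → push 4. Stack: [3, 4]
COMPARE_OP bool(<) → 3 vs 4 = True. Stack: [True]
POP_JUMP_IF_FALSE → pop True; no jump. Stack: []
LOAD_FAST s → push -30. Stack: [-30]
LOAD_CONST → push 10. Stack: [-30, 10]
BINARY_OP - → -30 - 10 = -40. Stack: [-40]
STORE_FAST s → s=-40. Stack: []
LOAD_FAST i → push 3. Stack: [3]
LOAD_CONST → push 1. Stack: [3, 1]
BINARY_OP + → 3 + 1 = 4. Stack: [4]
STORE_FAST i → i=4. Stack: []
LOAD_FAST i → push 4. Stack: [4]
LOAD_CONST → push 4. Stack: [4, 4]
COMPARE_OP bool(<) → 4 vs 4 = False. Stack: [False]
POP_JUMP_IF_FALSE → pop False; jump. Stack: []
LOAD_FAST s → push -40. Stack: [-40]
RETURN_VALUE → return -40.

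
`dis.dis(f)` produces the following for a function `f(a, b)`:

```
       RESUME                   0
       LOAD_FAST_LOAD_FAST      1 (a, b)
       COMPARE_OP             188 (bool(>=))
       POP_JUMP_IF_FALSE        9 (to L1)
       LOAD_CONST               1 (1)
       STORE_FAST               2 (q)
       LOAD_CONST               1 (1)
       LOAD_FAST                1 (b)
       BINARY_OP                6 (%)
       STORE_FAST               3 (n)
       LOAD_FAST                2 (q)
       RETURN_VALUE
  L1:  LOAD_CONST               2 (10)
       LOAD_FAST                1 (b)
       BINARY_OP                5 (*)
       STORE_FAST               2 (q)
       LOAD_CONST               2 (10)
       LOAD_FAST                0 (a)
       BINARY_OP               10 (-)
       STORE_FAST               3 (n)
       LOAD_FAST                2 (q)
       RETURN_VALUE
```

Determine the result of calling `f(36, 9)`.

LOAD_FAST_LOAD_FAST a,b → push 36,9. Stack: [36, 9]
COMPARE_OP bool(>=) → 36 vs 9 = True. Stack: [True]
POP_JUMP_IF_FALSE → pop True; no jump. Stack: []
LOAD_CONST → push 1. Stack: [1]
STORE_FAST q → q=1. Stack: []
LOAD_CONST → push 1. Stack: [1]
LOAD_FAST b → push 9. Stack: [1, 9]
BINARY_OP % → 1 % 9 = 1. Stack: [1]
STORE_FAST n → n=1. Stack: []
LOAD_FAST q → push 1. Stack: [1]
RETURN_VALUE → return 1.

1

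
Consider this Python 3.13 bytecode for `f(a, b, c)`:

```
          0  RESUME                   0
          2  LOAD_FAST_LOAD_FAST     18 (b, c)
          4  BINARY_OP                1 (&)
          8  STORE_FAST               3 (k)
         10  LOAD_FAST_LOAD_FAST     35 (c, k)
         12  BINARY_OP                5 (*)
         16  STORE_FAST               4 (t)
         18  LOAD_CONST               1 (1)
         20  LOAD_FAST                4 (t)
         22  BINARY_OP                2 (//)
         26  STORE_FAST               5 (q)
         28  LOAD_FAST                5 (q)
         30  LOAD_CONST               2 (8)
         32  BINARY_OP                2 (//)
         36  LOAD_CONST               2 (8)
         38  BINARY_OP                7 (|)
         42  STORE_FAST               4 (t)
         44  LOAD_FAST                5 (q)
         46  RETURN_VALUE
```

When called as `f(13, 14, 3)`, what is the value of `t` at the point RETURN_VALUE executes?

LOAD_FAST_LOAD_FAST b,c → push 14,3. Stack: [14, 3]
BINARY_OP & → 14 & 3 = 2. Stack: [2]
STORE_FAST k → k=2. Stack: []
LOAD_FAST_LOAD_FAST c,k → push 3,2. Stack: [3, 2]
BINARY_OP * → 3 * 2 = 6. Stack: [6]
STORE_FAST t → t=6. Stack: []
LOAD_CONST → push 1. Stack: [1]
LOAD_FAST t → push 6. Stack: [1, 6]
BINARY_OP // → 1 // 6 = 0. Stack: [0]
STORE_FAST q → q=0. Stack: []
LOAD_FAST q → push 0. Stack: [0]
LOAD_CONST → push 8. Stack: [0, 8]
BINARY_OP // → 0 // 8 = 0. Stack: [0]
LOAD_CONST → push 8. Stack: [0, 8]
BINARY_OP | → 0 | 8 = 8. Stack: [8]
STORE_FAST t → t=8. Stack: []
LOAD_FAST q → push 0. Stack: [0]
RETURN_VALUE → return 0.

8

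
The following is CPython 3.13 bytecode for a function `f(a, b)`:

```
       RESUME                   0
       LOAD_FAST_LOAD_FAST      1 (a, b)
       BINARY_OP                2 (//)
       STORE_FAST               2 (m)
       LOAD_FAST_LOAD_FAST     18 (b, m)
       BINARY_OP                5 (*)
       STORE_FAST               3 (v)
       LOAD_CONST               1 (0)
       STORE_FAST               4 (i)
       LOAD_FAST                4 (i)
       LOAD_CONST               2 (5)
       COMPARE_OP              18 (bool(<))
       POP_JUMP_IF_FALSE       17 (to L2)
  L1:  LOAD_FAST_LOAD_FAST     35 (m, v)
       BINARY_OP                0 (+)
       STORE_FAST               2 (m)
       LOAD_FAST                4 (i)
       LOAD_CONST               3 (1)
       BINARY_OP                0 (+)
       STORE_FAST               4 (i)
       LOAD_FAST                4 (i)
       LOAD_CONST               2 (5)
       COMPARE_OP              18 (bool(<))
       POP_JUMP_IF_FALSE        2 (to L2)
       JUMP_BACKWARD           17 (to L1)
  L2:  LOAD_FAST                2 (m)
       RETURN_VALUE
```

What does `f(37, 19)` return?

96

LOAD_FAST_LOAD_FAST a,b → push 37,19
BINARY_OP // → 37 // 19 = 1
STORE_FAST m → m=1
LOAD_FAST_LOAD_FAST b,m → push 19,1
BINARY_OP * → 19 * 1 = 19
STORE_FAST v → v=19
LOAD_CONST → push 0
STORE_FAST i → i=0
LOAD_FAST i → push 0
LOAD_CONST → push 5
COMPARE_OP bool(<) → 0 vs 5 = True
POP_JUMP_IF_FALSE → pop True; no jump
LOAD_FAST_LOAD_FAST m,v → push 1,19
BINARY_OP + → 1 + 19 = 20
STORE_FAST m → m=20
LOAD_FAST i → push 0
LOAD_CONST → push 1
BINARY_OP + → 0 + 1 = 1
STORE_FAST i → i=1
LOAD_FAST i → push 1
LOAD_CONST → push 5
COMPARE_OP bool(<) → 1 vs 5 = True
POP_JUMP_IF_FALSE → pop True; no jump
LOAD_FAST_LOAD_FAST m,v → push 20,19
BINARY_OP + → 20 + 19 = 39
STORE_FAST m → m=39
LOAD_FAST i → push 1
LOAD_CONST → push 1
BINARY_OP + → 1 + 1 = 2
STORE_FAST i → i=2
LOAD_FAST i → push 2
LOAD_CONST → push 5
COMPARE_OP bool(<) → 2 vs 5 = True
POP_JUMP_IF_FALSE → pop True; no jump
LOAD_FAST_LOAD_FAST m,v → push 39,19
BINARY_OP + → 39 + 19 = 58
STORE_FAST m → m=58
LOAD_FAST i → push 2
LOAD_CONST → push 1
BINARY_OP + → 2 + 1 = 3
STORE_FAST i → i=3
LOAD_FAST i → push 3
LOAD_CONST → push 5
COMPARE_OP bool(<) → 3 vs 5 = True
POP_JUMP_IF_FALSE → pop True; no jump
LOAD_FAST_LOAD_FAST m,v → push 58,19
BINARY_OP + → 58 + 19 = 77
STORE_FAST m → m=77
LOAD_FAST i → push 3
LOAD_CONST → push 1
BINARY_OP + → 3 + 1 = 4
STORE_FAST i → i=4
LOAD_FAST i → push 4
LOAD_CONST → push 5
COMPARE_OP bool(<) → 4 vs 5 = True
POP_JUMP_IF_FALSE → pop True; no jump
LOAD_FAST_LOAD_FAST m,v → push 77,19
BINARY_OP + → 77 + 19 = 96
STORE_FAST m → m=96
LOAD_FAST i → push 4
LOAD_CONST → push 1
BINARY_OP + → 4 + 1 = 5
STORE_FAST i → i=5
LOAD_FAST i → push 5
LOAD_CONST → push 5
COMPARE_OP bool(<) → 5 vs 5 = False
POP_JUMP_IF_FALSE → pop False; jump
LOAD_FAST m → push 96
RETURN_VALUE → return 96.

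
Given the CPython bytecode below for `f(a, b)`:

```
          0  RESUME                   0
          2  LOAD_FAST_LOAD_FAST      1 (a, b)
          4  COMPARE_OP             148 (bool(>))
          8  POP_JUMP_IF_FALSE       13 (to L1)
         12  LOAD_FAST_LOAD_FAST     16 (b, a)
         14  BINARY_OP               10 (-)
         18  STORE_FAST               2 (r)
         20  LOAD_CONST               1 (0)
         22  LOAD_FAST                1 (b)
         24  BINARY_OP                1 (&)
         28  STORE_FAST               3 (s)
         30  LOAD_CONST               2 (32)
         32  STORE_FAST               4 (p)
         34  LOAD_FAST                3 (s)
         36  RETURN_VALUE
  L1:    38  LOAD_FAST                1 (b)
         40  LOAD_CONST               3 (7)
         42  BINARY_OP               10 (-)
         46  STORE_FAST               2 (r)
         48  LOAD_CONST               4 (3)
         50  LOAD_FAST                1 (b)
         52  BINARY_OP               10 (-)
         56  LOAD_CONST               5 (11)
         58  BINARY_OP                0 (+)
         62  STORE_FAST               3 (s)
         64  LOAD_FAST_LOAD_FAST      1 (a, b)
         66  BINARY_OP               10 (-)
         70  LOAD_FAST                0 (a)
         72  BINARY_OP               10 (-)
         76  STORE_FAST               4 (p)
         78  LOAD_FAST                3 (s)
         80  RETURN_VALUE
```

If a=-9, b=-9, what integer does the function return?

23

LOAD_FAST_LOAD_FAST a,b → push -9,-9. Stack: [-9, -9]
COMPARE_OP bool(>) → -9 vs -9 = False. Stack: [False]
POP_JUMP_IF_FALSE → pop False; jump. Stack: []
LOAD_FAST b → push -9. Stack: [-9]
LOAD_CONST → push 7. Stack: [-9, 7]
BINARY_OP - → -9 - 7 = -16. Stack: [-16]
STORE_FAST r → r=-16. Stack: []
LOAD_CONST → push 3. Stack: [3]
LOAD_FAST b → push -9. Stack: [3, -9]
BINARY_OP - → 3 - -9 = 12. Stack: [12]
LOAD_CONST → push 11. Stack: [12, 11]
BINARY_OP + → 12 + 11 = 23. Stack: [23]
STORE_FAST s → s=23. Stack: []
LOAD_FAST_LOAD_FAST a,b → push -9,-9. Stack: [-9, -9]
BINARY_OP - → -9 - -9 = 0. Stack: [0]
LOAD_FAST a → push -9. Stack: [0, -9]
BINARY_OP - → 0 - -9 = 9. Stack: [9]
STORE_FAST p → p=9. Stack: []
LOAD_FAST s → push 23. Stack: [23]
RETURN_VALUE → return 23.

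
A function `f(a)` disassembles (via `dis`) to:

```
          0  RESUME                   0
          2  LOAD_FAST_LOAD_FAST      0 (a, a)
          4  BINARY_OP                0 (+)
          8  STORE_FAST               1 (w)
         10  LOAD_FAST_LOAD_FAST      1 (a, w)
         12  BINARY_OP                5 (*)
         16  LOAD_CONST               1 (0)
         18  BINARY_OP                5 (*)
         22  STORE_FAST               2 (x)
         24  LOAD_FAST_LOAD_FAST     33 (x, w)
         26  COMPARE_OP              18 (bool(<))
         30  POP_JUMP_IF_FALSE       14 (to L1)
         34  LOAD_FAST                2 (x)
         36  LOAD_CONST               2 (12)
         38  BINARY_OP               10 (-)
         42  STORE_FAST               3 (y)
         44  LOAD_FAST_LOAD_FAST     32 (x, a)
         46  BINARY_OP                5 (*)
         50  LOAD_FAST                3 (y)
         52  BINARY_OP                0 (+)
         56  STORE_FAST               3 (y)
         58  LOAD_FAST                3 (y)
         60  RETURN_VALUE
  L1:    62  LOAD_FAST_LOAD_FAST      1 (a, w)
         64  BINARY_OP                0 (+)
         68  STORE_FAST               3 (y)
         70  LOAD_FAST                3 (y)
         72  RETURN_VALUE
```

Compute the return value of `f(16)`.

LOAD_FAST_LOAD_FAST a,a → push 16,16. Stack: [16, 16]
BINARY_OP + → 16 + 16 = 32. Stack: [32]
STORE_FAST w → w=32. Stack: []
LOAD_FAST_LOAD_FAST a,w → push 16,32. Stack: [16, 32]
BINARY_OP * → 16 * 32 = 512. Stack: [512]
LOAD_CONST → push 0. Stack: [512, 0]
BINARY_OP * → 512 * 0 = 0. Stack: [0]
STORE_FAST x → x=0. Stack: []
LOAD_FAST_LOAD_FAST x,w → push 0,32. Stack: [0, 32]
COMPARE_OP bool(<) → 0 vs 32 = True. Stack: [True]
POP_JUMP_IF_FALSE → pop True; no jump. Stack: []
LOAD_FAST x → push 0. Stack: [0]
LOAD_CONST → push 12. Stack: [0, 12]
BINARY_OP - → 0 - 12 = -12. Stack: [-12]
STORE_FAST y → y=-12. Stack: []
LOAD_FAST_LOAD_FAST x,a → push 0,16. Stack: [0, 16]
BINARY_OP * → 0 * 16 = 0. Stack: [0]
LOAD_FAST y → push -12. Stack: [0, -12]
BINARY_OP + → 0 + -12 = -12. Stack: [-12]
STORE_FAST y → y=-12. Stack: []
LOAD_FAST y → push -12. Stack: [-12]
RETURN_VALUE → return -12.

-12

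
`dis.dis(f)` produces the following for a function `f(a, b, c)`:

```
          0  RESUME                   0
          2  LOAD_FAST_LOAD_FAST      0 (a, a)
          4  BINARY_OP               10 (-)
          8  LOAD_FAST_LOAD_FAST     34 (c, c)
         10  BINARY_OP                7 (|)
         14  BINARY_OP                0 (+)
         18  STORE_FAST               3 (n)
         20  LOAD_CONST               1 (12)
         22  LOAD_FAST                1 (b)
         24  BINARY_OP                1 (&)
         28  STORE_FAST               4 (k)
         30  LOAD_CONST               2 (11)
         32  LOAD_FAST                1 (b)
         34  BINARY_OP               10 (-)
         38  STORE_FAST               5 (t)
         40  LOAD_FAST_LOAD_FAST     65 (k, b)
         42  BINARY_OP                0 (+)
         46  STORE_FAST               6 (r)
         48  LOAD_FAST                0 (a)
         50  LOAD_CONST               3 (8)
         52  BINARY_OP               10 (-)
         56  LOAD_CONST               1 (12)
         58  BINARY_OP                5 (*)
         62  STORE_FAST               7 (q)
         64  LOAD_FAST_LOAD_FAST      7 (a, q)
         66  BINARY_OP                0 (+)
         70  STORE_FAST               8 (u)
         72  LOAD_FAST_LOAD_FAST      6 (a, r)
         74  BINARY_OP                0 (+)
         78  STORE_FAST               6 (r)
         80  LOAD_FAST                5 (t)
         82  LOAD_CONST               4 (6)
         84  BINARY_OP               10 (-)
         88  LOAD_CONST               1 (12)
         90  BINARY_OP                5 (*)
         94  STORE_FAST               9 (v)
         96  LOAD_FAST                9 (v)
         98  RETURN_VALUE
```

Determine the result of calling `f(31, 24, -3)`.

LOAD_FAST_LOAD_FAST a,a → push 31,31. Stack: [31, 31]
BINARY_OP - → 31 - 31 = 0. Stack: [0]
LOAD_FAST_LOAD_FAST c,c → push -3,-3. Stack: [0, -3, -3]
BINARY_OP | → -3 | -3 = -3. Stack: [0, -3]
BINARY_OP + → 0 + -3 = -3. Stack: [-3]
STORE_FAST n → n=-3. Stack: []
LOAD_CONST → push 12. Stack: [12]
LOAD_FAST b → push 24. Stack: [12, 24]
BINARY_OP & → 12 & 24 = 8. Stack: [8]
STORE_FAST k → k=8. Stack: []
LOAD_CONST → push 11. Stack: [11]
LOAD_FAST b → push 24. Stack: [11, 24]
BINARY_OP - → 11 - 24 = -13. Stack: [-13]
STORE_FAST t → t=-13. Stack: []
LOAD_FAST_LOAD_FAST k,b → push 8,24. Stack: [8, 24]
BINARY_OP + → 8 + 24 = 32. Stack: [32]
STORE_FAST r → r=32. Stack: []
LOAD_FAST a → push 31. Stack: [31]
LOAD_CONST → push 8. Stack: [31, 8]
BINARY_OP - → 31 - 8 = 23. Stack: [23]
LOAD_CONST → push 12. Stack: [23, 12]
BINARY_OP * → 23 * 12 = 276. Stack: [276]
STORE_FAST q → q=276. Stack: []
LOAD_FAST_LOAD_FAST a,q → push 31,276. Stack: [31, 276]
BINARY_OP + → 31 + 276 = 307. Stack: [307]
STORE_FAST u → u=307. Stack: []
LOAD_FAST_LOAD_FAST a,r → push 31,32. Stack: [31, 32]
BINARY_OP + → 31 + 32 = 63. Stack: [63]
STORE_FAST r → r=63. Stack: []
LOAD_FAST t → push -13. Stack: [-13]
LOAD_CONST → push 6. Stack: [-13, 6]
BINARY_OP - → -13 - 6 = -19. Stack: [-19]
LOAD_CONST → push 12. Stack: [-19, 12]
BINARY_OP * → -19 * 12 = -228. Stack: [-228]
STORE_FAST v → v=-228. Stack: []
LOAD_FAST v → push -228. Stack: [-228]
RETURN_VALUE → return -228.

-228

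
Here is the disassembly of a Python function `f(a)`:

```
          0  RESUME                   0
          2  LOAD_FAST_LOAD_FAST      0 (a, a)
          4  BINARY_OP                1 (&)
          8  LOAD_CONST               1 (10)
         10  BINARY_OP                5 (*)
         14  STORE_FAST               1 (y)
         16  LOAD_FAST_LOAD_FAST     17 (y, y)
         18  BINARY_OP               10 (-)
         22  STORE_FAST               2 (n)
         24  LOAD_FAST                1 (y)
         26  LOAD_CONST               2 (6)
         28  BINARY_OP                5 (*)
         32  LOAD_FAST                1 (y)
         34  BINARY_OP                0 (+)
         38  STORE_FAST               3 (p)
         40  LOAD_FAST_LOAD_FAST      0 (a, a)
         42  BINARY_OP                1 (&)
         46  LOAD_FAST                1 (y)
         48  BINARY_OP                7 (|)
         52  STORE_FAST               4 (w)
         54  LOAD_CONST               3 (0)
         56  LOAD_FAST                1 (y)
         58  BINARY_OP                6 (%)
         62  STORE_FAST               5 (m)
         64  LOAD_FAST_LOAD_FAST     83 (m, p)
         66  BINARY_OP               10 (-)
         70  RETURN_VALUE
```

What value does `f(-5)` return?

350

LOAD_FAST_LOAD_FAST a,a → push -5,-5. Stack: [-5, -5]
BINARY_OP & → -5 & -5 = -5. Stack: [-5]
LOAD_CONST → push 10. Stack: [-5, 10]
BINARY_OP * → -5 * 10 = -50. Stack: [-50]
STORE_FAST y → y=-50. Stack: []
LOAD_FAST_LOAD_FAST y,y → push -50,-50. Stack: [-50, -50]
BINARY_OP - → -50 - -50 = 0. Stack: [0]
STORE_FAST n → n=0. Stack: []
LOAD_FAST y → push -50. Stack: [-50]
LOAD_CONST → push 6. Stack: [-50, 6]
BINARY_OP * → -50 * 6 = -300. Stack: [-300]
LOAD_FAST y → push -50. Stack: [-300, -50]
BINARY_OP + → -300 + -50 = -350. Stack: [-350]
STORE_FAST p → p=-350. Stack: []
LOAD_FAST_LOAD_FAST a,a → push -5,-5. Stack: [-5, -5]
BINARY_OP & → -5 & -5 = -5. Stack: [-5]
LOAD_FAST y → push -50. Stack: [-5, -50]
BINARY_OP | → -5 | -50 = -1. Stack: [-1]
STORE_FAST w → w=-1. Stack: []
LOAD_CONST → push 0. Stack: [0]
LOAD_FAST y → push -50. Stack: [0, -50]
BINARY_OP % → 0 % -50 = 0. Stack: [0]
STORE_FAST m → m=0. Stack: []
LOAD_FAST_LOAD_FAST m,p → push 0,-350. Stack: [0, -350]
BINARY_OP - → 0 - -350 = 350. Stack: [350]
RETURN_VALUE → return 350.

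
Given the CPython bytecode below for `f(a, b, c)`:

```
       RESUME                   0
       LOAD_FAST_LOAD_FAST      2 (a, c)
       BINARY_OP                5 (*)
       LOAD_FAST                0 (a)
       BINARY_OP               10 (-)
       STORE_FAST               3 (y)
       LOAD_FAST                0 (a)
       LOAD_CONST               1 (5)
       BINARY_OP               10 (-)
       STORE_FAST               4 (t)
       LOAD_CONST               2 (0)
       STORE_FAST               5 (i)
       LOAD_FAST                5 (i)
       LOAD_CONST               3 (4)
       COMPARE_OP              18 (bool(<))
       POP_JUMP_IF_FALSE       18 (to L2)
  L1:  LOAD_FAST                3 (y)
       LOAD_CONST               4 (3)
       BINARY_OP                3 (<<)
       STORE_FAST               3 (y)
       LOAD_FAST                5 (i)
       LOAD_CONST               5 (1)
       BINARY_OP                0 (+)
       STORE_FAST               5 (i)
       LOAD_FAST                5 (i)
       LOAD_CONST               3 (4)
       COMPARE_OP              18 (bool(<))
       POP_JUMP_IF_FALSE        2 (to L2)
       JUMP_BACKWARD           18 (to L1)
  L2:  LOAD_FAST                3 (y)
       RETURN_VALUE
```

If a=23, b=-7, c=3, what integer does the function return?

188416

LOAD_FAST_LOAD_FAST a,c → push 23,3. Stack: [23, 3]
BINARY_OP * → 23 * 3 = 69. Stack: [69]
LOAD_FAST a → push 23. Stack: [69, 23]
BINARY_OP - → 69 - 23 = 46. Stack: [46]
STORE_FAST y → y=46. Stack: []
LOAD_FAST a → push 23. Stack: [23]
LOAD_CONST → push 5. Stack: [23, 5]
BINARY_OP - → 23 - 5 = 18. Stack: [18]
STORE_FAST t → t=18. Stack: []
LOAD_CONST → push 0. Stack: [0]
STORE_FAST i → i=0. Stack: []
LOAD_FAST i → push 0. Stack: [0]
LOAD_CONST → push 4. Stack: [0, 4]
COMPARE_OP bool(<) → 0 vs 4 = True. Stack: [True]
POP_JUMP_IF_FALSE → pop True; no jump. Stack: []
LOAD_FAST y → push 46. Stack: [46]
LOAD_CONST → push 3. Stack: [46, 3]
BINARY_OP << → 46 << 3 = 368. Stack: [368]
STORE_FAST y → y=368. Stack: []
LOAD_FAST i → push 0. Stack: [0]
LOAD_CONST → push 1. Stack: [0, 1]
BINARY_OP + → 0 + 1 = 1. Stack: [1]
STORE_FAST i → i=1. Stack: []
LOAD_FAST i → push 1. Stack: [1]
LOAD_CONST → push 4. Stack: [1, 4]
COMPARE_OP bool(<) → 1 vs 4 = True. Stack: [True]
POP_JUMP_IF_FALSE → pop True; no jump. Stack: []
LOAD_FAST y → push 368. Stack: [368]
LOAD_CONST → push 3. Stack: [368, 3]
BINARY_OP << → 368 << 3 = 2944. Stack: [2944]
STORE_FAST y → y=2944. Stack: []
LOAD_FAST i → push 1. Stack: [1]
LOAD_CONST → push 1. Stack: [1, 1]
BINARY_OP + → 1 + 1 = 2. Stack: [2]
STORE_FAST i → i=2. Stack: []
LOAD_FAST i → push 2. Stack: [2]
LOAD_CONST → push 4. Stack: [2, 4]
COMPARE_OP bool(<) → 2 vs 4 = True. Stack: [True]
POP_JUMP_IF_FALSE → pop True; no jump. Stack: []
LOAD_FAST y → push 2944. Stack: [2944]
LOAD_CONST → push 3. Stack: [2944, 3]
BINARY_OP << → 2944 << 3 = 23552. Stack: [23552]
STORE_FAST y → y=23552. Stack: []
LOAD_FAST i → push 2. Stack: [2]
LOAD_CONST → push 1. Stack: [2, 1]
BINARY_OP + → 2 + 1 = 3. Stack: [3]
STORE_FAST i → i=3. Stack: []
LOAD_FAST i → push 3. Stack: [3]
LOAD_CONST → push 4. Stack: [3, 4]
COMPARE_OP bool(<) → 3 vs 4 = True. Stack: [True]
POP_JUMP_IF_FALSE → pop True; no jump. Stack: []
LOAD_FAST y → push 23552. Stack: [23552]
LOAD_CONST → push 3. Stack: [23552, 3]
BINARY_OP << → 23552 << 3 = 188416. Stack: [188416]
STORE_FAST y → y=188416. Stack: []
LOAD_FAST i → push 3. Stack: [3]
LOAD_CONST → push 1. Stack: [3, 1]
BINARY_OP + → 3 + 1 = 4. Stack: [4]
STORE_FAST i → i=4. Stack: []
LOAD_FAST i → push 4. Stack: [4]
LOAD_CONST → push 4. Stack: [4, 4]
COMPARE_OP bool(<) → 4 vs 4 = False. Stack: [False]
POP_JUMP_IF_FALSE → pop False; jump. Stack: []
LOAD_FAST y → push 188416. Stack: [188416]
RETURN_VALUE → return 188416.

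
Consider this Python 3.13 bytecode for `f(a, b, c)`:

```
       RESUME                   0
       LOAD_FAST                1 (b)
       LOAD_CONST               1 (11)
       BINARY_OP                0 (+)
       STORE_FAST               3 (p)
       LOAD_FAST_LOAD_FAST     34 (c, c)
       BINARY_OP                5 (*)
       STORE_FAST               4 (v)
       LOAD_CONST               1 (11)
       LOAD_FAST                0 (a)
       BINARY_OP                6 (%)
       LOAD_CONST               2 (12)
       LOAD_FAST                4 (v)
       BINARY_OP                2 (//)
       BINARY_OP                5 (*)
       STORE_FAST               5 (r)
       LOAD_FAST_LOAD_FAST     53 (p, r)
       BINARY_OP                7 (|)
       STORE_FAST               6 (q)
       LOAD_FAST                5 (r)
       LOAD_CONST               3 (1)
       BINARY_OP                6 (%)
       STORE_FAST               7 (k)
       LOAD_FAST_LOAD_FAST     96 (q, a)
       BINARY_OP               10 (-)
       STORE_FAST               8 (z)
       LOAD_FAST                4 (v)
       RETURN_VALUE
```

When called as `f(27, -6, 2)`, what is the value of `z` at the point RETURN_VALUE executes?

LOAD_FAST b → push -6. Stack: [-6]
LOAD_CONST → push 11. Stack: [-6, 11]
BINARY_OP + → -6 + 11 = 5. Stack: [5]
STORE_FAST p → p=5. Stack: []
LOAD_FAST_LOAD_FAST c,c → push 2,2. Stack: [2, 2]
BINARY_OP * → 2 * 2 = 4. Stack: [4]
STORE_FAST v → v=4. Stack: []
LOAD_CONST → push 11. Stack: [11]
LOAD_FAST a → push 27. Stack: [11, 27]
BINARY_OP % → 11 % 27 = 11. Stack: [11]
LOAD_CONST → push 12. Stack: [11, 12]
LOAD_FAST v → push 4. Stack: [11, 12, 4]
BINARY_OP // → 12 // 4 = 3. Stack: [11, 3]
BINARY_OP * → 11 * 3 = 33. Stack: [33]
STORE_FAST r → r=33. Stack: []
LOAD_FAST_LOAD_FAST p,r → push 5,33. Stack: [5, 33]
BINARY_OP | → 5 | 33 = 37. Stack: [37]
STORE_FAST q → q=37. Stack: []
LOAD_FAST r → push 33. Stack: [33]
LOAD_CONST → push 1. Stack: [33, 1]
BINARY_OP % → 33 % 1 = 0. Stack: [0]
STORE_FAST k → k=0. Stack: []
LOAD_FAST_LOAD_FAST q,a → push 37,27. Stack: [37, 27]
BINARY_OP - → 37 - 27 = 10. Stack: [10]
STORE_FAST z → z=10. Stack: []
LOAD_FAST v → push 4. Stack: [4]
RETURN_VALUE → return 4.

10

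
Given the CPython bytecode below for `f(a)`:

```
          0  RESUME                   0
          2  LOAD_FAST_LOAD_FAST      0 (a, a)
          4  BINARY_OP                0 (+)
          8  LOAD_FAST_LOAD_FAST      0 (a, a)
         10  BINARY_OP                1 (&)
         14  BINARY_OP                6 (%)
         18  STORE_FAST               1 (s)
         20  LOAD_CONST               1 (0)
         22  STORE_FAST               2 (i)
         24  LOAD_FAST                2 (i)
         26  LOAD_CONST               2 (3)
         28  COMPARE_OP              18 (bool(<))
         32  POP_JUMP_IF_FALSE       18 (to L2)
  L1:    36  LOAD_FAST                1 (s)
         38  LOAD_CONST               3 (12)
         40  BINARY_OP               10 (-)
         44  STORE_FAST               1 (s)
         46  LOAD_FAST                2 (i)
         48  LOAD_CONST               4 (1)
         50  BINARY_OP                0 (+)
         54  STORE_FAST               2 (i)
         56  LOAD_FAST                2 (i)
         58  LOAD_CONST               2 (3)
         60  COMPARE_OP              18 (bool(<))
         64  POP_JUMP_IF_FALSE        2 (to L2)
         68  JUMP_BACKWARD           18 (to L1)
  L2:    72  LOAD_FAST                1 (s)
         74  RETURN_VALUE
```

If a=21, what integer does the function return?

LOAD_FAST_LOAD_FAST a,a → push 21,21. Stack: [21, 21]
BINARY_OP + → 21 + 21 = 42. Stack: [42]
LOAD_FAST_LOAD_FAST a,a → push 21,21. Stack: [42, 21, 21]
BINARY_OP & → 21 & 21 = 21. Stack: [42, 21]
BINARY_OP % → 42 % 21 = 0. Stack: [0]
STORE_FAST s → s=0. Stack: []
LOAD_CONST → push 0. Stack: [0]
STORE_FAST i → i=0. Stack: []
LOAD_FAST i → push 0. Stack: [0]
LOAD_CONST → push 3. Stack: [0, 3]
COMPARE_OP bool(<) → 0 vs 3 = True. Stack: [True]
POP_JUMP_IF_FALSE → pop True; no jump. Stack: []
LOAD_FAST s → push 0. Stack: [0]
LOAD_CONST → push 12. Stack: [0, 12]
BINARY_OP - → 0 - 12 = -12. Stack: [-12]
STORE_FAST s → s=-12. Stack: []
LOAD_FAST i → push 0. Stack: [0]
LOAD_CONST → push 1. Stack: [0, 1]
BINARY_OP + → 0 + 1 = 1. Stack: [1]
STORE_FAST i → i=1. Stack: []
LOAD_FAST i → push 1. Stack: [1]
LOAD_CONST → push 3. Stack: [1, 3]
COMPARE_OP bool(<) → 1 vs 3 = True. Stack: [True]
POP_JUMP_IF_FALSE → pop True; no jump. Stack: []
LOAD_FAST s → push -12. Stack: [-12]
LOAD_CONST → push 12. Stack: [-12, 12]
BINARY_OP - → -12 - 12 = -24. Stack: [-24]
STORE_FAST s → s=-24. Stack: []
LOAD_FAST i → push 1. Stack: [1]
LOAD_CONST → push 1. Stack: [1, 1]
BINARY_OP + → 1 + 1 = 2. Stack: [2]
STORE_FAST i → i=2. Stack: []
LOAD_FAST i → push 2. Stack: [2]
LOAD_CONST → push 3. Stack: [2, 3]
COMPARE_OP bool(<) → 2 vs 3 = True. Stack: [True]
POP_JUMP_IF_FALSE → pop True; no jump. Stack: []
LOAD_FAST s → push -24. Stack: [-24]
LOAD_CONST → push 12. Stack: [-24, 12]
BINARY_OP - → -24 - 12 = -36. Stack: [-36]
STORE_FAST s → s=-36. Stack: []
LOAD_FAST i → push 2. Stack: [2]
LOAD_CONST → push 1. Stack: [2, 1]
BINARY_OP + → 2 + 1 = 3. Stack: [3]
STORE_FAST i → i=3. Stack: []
LOAD_FAST i → push 3. Stack: [3]
LOAD_CONST → push 3. Stack: [3, 3]
COMPARE_OP bool(<) → 3 vs 3 = False. Stack: [False]
POP_JUMP_IF_FALSE → pop False; jump. Stack: []
LOAD_FAST s → push -36. Stack: [-36]
RETURN_VALUE → return -36.

-36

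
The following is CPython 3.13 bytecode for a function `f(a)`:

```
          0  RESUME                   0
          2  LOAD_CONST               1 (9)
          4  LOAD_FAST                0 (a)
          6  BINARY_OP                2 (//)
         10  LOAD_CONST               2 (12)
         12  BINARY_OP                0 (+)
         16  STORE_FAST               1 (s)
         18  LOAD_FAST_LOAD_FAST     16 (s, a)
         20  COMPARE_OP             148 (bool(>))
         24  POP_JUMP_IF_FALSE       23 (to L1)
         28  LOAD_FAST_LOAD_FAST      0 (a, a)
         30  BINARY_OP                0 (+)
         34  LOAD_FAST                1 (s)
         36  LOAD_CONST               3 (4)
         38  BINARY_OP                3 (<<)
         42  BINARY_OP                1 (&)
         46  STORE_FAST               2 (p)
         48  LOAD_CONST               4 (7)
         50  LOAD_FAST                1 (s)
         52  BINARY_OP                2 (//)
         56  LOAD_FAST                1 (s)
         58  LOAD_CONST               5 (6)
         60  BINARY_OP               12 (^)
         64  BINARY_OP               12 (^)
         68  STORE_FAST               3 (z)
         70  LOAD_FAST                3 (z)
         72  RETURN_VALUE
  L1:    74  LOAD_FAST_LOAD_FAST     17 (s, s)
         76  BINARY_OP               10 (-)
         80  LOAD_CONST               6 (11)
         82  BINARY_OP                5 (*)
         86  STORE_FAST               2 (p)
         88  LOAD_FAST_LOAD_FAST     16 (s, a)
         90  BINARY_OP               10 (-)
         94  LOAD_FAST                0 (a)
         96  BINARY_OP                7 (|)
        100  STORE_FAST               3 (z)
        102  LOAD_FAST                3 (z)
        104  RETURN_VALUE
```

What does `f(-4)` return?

15

LOAD_CONST → push 9. Stack: [9]
LOAD_FAST a → push -4. Stack: [9, -4]
BINARY_OP // → 9 // -4 = -3. Stack: [-3]
LOAD_CONST → push 12. Stack: [-3, 12]
BINARY_OP + → -3 + 12 = 9. Stack: [9]
STORE_FAST s → s=9. Stack: []
LOAD_FAST_LOAD_FAST s,a → push 9,-4. Stack: [9, -4]
COMPARE_OP bool(>) → 9 vs -4 = True. Stack: [True]
POP_JUMP_IF_FALSE → pop True; no jump. Stack: []
LOAD_FAST_LOAD_FAST a,a → push -4,-4. Stack: [-4, -4]
BINARY_OP + → -4 + -4 = -8. Stack: [-8]
LOAD_FAST s → push 9. Stack: [-8, 9]
LOAD_CONST → push 4. Stack: [-8, 9, 4]
BINARY_OP << → 9 << 4 = 144. Stack: [-8, 144]
BINARY_OP & → -8 & 144 = 144. Stack: [144]
STORE_FAST p → p=144. Stack: []
LOAD_CONST → push 7. Stack: [7]
LOAD_FAST s → push 9. Stack: [7, 9]
BINARY_OP // → 7 // 9 = 0. Stack: [0]
LOAD_FAST s → push 9. Stack: [0, 9]
LOAD_CONST → push 6. Stack: [0, 9, 6]
BINARY_OP ^ → 9 ^ 6 = 15. Stack: [0, 15]
BINARY_OP ^ → 0 ^ 15 = 15. Stack: [15]
STORE_FAST z → z=15. Stack: []
LOAD_FAST z → push 15. Stack: [15]
RETURN_VALUE → return 15.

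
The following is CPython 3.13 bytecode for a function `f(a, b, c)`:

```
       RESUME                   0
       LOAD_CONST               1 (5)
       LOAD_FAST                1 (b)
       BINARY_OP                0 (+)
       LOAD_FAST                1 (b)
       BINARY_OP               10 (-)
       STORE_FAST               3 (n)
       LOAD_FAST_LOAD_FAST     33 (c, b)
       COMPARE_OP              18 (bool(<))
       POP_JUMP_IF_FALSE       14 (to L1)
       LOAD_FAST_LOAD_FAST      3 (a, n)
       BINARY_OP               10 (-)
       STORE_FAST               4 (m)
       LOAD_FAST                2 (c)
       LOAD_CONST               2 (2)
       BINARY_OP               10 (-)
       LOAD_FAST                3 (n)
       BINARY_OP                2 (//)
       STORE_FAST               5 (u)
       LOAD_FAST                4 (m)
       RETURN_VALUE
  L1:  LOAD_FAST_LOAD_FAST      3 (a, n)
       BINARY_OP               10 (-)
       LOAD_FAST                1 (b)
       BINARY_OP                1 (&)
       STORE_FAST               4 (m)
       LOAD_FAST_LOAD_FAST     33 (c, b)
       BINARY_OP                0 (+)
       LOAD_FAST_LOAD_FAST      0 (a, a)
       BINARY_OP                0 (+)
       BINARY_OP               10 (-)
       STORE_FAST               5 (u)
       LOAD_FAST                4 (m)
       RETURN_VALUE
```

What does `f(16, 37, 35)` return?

11

LOAD_CONST → push 5. Stack: [5]
LOAD_FAST b → push 37. Stack: [5, 37]
BINARY_OP + → 5 + 37 = 42. Stack: [42]
LOAD_FAST b → push 37. Stack: [42, 37]
BINARY_OP - → 42 - 37 = 5. Stack: [5]
STORE_FAST n → n=5. Stack: []
LOAD_FAST_LOAD_FAST c,b → push 35,37. Stack: [35, 37]
COMPARE_OP bool(<) → 35 vs 37 = True. Stack: [True]
POP_JUMP_IF_FALSE → pop True; no jump. Stack: []
LOAD_FAST_LOAD_FAST a,n → push 16,5. Stack: [16, 5]
BINARY_OP - → 16 - 5 = 11. Stack: [11]
STORE_FAST m → m=11. Stack: []
LOAD_FAST c → push 35. Stack: [35]
LOAD_CONST → push 2. Stack: [35, 2]
BINARY_OP - → 35 - 2 = 33. Stack: [33]
LOAD_FAST n → push 5. Stack: [33, 5]
BINARY_OP // → 33 // 5 = 6. Stack: [6]
STORE_FAST u → u=6. Stack: []
LOAD_FAST m → push 11. Stack: [11]
RETURN_VALUE → return 11.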